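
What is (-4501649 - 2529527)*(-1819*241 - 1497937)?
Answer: 13614578587616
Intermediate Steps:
(-4501649 - 2529527)*(-1819*241 - 1497937) = -7031176*(-438379 - 1497937) = -7031176*(-1936316) = 13614578587616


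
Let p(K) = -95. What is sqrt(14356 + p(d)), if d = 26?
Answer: sqrt(14261) ≈ 119.42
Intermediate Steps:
sqrt(14356 + p(d)) = sqrt(14356 - 95) = sqrt(14261)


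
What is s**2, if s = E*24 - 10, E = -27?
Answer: 432964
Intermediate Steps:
s = -658 (s = -27*24 - 10 = -648 - 10 = -658)
s**2 = (-658)**2 = 432964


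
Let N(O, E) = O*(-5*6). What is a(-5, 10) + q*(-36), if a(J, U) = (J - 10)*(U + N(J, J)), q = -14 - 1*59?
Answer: 228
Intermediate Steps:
N(O, E) = -30*O (N(O, E) = O*(-30) = -30*O)
q = -73 (q = -14 - 59 = -73)
a(J, U) = (-10 + J)*(U - 30*J) (a(J, U) = (J - 10)*(U - 30*J) = (-10 + J)*(U - 30*J))
a(-5, 10) + q*(-36) = (-30*(-5)**2 - 10*10 + 300*(-5) - 5*10) - 73*(-36) = (-30*25 - 100 - 1500 - 50) + 2628 = (-750 - 100 - 1500 - 50) + 2628 = -2400 + 2628 = 228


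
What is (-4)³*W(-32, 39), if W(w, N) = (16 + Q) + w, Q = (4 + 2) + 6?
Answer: 256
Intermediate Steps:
Q = 12 (Q = 6 + 6 = 12)
W(w, N) = 28 + w (W(w, N) = (16 + 12) + w = 28 + w)
(-4)³*W(-32, 39) = (-4)³*(28 - 32) = -64*(-4) = 256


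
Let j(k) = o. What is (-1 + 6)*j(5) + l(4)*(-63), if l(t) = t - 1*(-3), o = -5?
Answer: -466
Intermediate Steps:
j(k) = -5
l(t) = 3 + t (l(t) = t + 3 = 3 + t)
(-1 + 6)*j(5) + l(4)*(-63) = (-1 + 6)*(-5) + (3 + 4)*(-63) = 5*(-5) + 7*(-63) = -25 - 441 = -466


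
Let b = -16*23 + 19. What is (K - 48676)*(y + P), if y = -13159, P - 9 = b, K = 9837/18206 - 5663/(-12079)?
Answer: 144495058638984977/219910274 ≈ 6.5706e+8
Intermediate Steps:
K = 221921701/219910274 (K = 9837*(1/18206) - 5663*(-1/12079) = 9837/18206 + 5663/12079 = 221921701/219910274 ≈ 1.0091)
b = -349 (b = -368 + 19 = -349)
P = -340 (P = 9 - 349 = -340)
(K - 48676)*(y + P) = (221921701/219910274 - 48676)*(-13159 - 340) = -10704130575523/219910274*(-13499) = 144495058638984977/219910274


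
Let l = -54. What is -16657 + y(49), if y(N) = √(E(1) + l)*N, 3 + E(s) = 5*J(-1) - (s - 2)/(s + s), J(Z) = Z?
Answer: -16657 + 49*I*√246/2 ≈ -16657.0 + 384.27*I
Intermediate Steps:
E(s) = -8 - (-2 + s)/(2*s) (E(s) = -3 + (5*(-1) - (s - 2)/(s + s)) = -3 + (-5 - (-2 + s)/(2*s)) = -8 - (-2 + s)/(2*s))
y(N) = I*N*√246/2 (y(N) = √((-17/2 + 1/1) - 54)*N = √((-17/2 + 1) - 54)*N = √(-15/2 - 54)*N = √(-123/2)*N = (I*√246/2)*N = I*N*√246/2)
-16657 + y(49) = -16657 + (½)*I*49*√246 = -16657 + 49*I*√246/2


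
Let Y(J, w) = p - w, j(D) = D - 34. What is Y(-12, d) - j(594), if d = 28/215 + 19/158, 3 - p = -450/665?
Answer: -2514605967/4518010 ≈ -556.57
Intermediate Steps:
j(D) = -34 + D
p = 489/133 (p = 3 - (-450)/665 = 3 - 1*(-90/133) = 3 + 90/133 = 489/133 ≈ 3.6767)
d = 8509/33970 (d = 28*(1/215) + 19*(1/158) = 28/215 + 19/158 = 8509/33970 ≈ 0.25049)
Y(J, w) = 489/133 - w
Y(-12, d) - j(594) = (489/133 - 1*8509/33970) - (-34 + 594) = (489/133 - 8509/33970) - 1*560 = 15479633/4518010 - 560 = -2514605967/4518010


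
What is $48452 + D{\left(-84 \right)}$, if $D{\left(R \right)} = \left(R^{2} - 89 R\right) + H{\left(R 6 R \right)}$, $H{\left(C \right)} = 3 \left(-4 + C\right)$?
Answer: $189980$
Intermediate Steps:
$H{\left(C \right)} = -12 + 3 C$
$D{\left(R \right)} = -12 - 89 R + 19 R^{2}$ ($D{\left(R \right)} = \left(R^{2} - 89 R\right) + \left(-12 + 3 R 6 R\right) = \left(R^{2} - 89 R\right) + \left(-12 + 3 \cdot 6 R R\right) = \left(R^{2} - 89 R\right) + \left(-12 + 3 \cdot 6 R^{2}\right) = \left(R^{2} - 89 R\right) + \left(-12 + 18 R^{2}\right) = -12 - 89 R + 19 R^{2}$)
$48452 + D{\left(-84 \right)} = 48452 - \left(-7464 - 134064\right) = 48452 + \left(-12 + 7476 + 19 \cdot 7056\right) = 48452 + \left(-12 + 7476 + 134064\right) = 48452 + 141528 = 189980$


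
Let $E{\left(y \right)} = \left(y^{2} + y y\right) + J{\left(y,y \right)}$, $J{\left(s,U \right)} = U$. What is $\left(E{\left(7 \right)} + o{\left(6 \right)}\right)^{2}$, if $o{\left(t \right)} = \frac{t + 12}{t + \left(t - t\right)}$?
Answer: $11664$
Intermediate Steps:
$E{\left(y \right)} = y + 2 y^{2}$ ($E{\left(y \right)} = \left(y^{2} + y y\right) + y = \left(y^{2} + y^{2}\right) + y = 2 y^{2} + y = y + 2 y^{2}$)
$o{\left(t \right)} = \frac{12 + t}{t}$ ($o{\left(t \right)} = \frac{12 + t}{t + 0} = \frac{12 + t}{t}$)
$\left(E{\left(7 \right)} + o{\left(6 \right)}\right)^{2} = \left(7 \left(1 + 2 \cdot 7\right) + \frac{12 + 6}{6}\right)^{2} = \left(7 \left(1 + 14\right) + \frac{1}{6} \cdot 18\right)^{2} = \left(7 \cdot 15 + 3\right)^{2} = \left(105 + 3\right)^{2} = 108^{2} = 11664$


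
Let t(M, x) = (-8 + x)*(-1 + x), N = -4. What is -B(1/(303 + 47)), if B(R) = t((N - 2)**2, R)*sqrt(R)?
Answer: -976851*sqrt(14)/8575000 ≈ -0.42624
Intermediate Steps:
t(M, x) = (-1 + x)*(-8 + x)
B(R) = sqrt(R)*(8 + R**2 - 9*R) (B(R) = (8 + R**2 - 9*R)*sqrt(R) = sqrt(R)*(8 + R**2 - 9*R))
-B(1/(303 + 47)) = -sqrt(1/(303 + 47))*(8 + (1/(303 + 47))**2 - 9/(303 + 47)) = -sqrt(1/350)*(8 + (1/350)**2 - 9/350) = -sqrt(1/350)*(8 + (1/350)**2 - 9*1/350) = -sqrt(14)/70*(8 + 1/122500 - 9/350) = -sqrt(14)/70*976851/122500 = -976851*sqrt(14)/8575000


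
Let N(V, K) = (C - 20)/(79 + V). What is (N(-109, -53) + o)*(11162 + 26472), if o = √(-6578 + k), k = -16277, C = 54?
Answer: -639778/15 + 37634*I*√22855 ≈ -42652.0 + 5.6895e+6*I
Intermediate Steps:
N(V, K) = 34/(79 + V) (N(V, K) = (54 - 20)/(79 + V) = 34/(79 + V))
o = I*√22855 (o = √(-6578 - 16277) = √(-22855) = I*√22855 ≈ 151.18*I)
(N(-109, -53) + o)*(11162 + 26472) = (34/(79 - 109) + I*√22855)*(11162 + 26472) = (34/(-30) + I*√22855)*37634 = (34*(-1/30) + I*√22855)*37634 = (-17/15 + I*√22855)*37634 = -639778/15 + 37634*I*√22855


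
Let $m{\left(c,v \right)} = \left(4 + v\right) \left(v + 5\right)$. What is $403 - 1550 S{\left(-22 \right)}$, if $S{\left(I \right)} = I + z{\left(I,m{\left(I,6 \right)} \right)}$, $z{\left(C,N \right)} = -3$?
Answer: $39153$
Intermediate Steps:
$m{\left(c,v \right)} = \left(4 + v\right) \left(5 + v\right)$
$S{\left(I \right)} = -3 + I$ ($S{\left(I \right)} = I - 3 = -3 + I$)
$403 - 1550 S{\left(-22 \right)} = 403 - 1550 \left(-3 - 22\right) = 403 - -38750 = 403 + 38750 = 39153$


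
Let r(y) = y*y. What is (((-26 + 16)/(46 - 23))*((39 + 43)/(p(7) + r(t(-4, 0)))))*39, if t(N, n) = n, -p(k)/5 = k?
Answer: 6396/161 ≈ 39.727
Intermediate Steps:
p(k) = -5*k
r(y) = y**2
(((-26 + 16)/(46 - 23))*((39 + 43)/(p(7) + r(t(-4, 0)))))*39 = (((-26 + 16)/(46 - 23))*((39 + 43)/(-5*7 + 0**2)))*39 = ((-10/23)*(82/(-35 + 0)))*39 = ((-10*1/23)*(82/(-35)))*39 = -820*(-1)/(23*35)*39 = -10/23*(-82/35)*39 = (164/161)*39 = 6396/161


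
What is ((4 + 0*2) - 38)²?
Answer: 1156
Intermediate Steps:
((4 + 0*2) - 38)² = ((4 + 0) - 38)² = (4 - 38)² = (-34)² = 1156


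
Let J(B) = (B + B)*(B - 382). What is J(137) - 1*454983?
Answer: -522113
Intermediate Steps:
J(B) = 2*B*(-382 + B) (J(B) = (2*B)*(-382 + B) = 2*B*(-382 + B))
J(137) - 1*454983 = 2*137*(-382 + 137) - 1*454983 = 2*137*(-245) - 454983 = -67130 - 454983 = -522113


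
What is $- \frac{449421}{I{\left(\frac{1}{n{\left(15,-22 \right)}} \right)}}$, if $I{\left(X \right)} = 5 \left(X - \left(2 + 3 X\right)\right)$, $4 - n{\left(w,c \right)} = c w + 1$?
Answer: $\frac{149657193}{3340} \approx 44808.0$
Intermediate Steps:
$n{\left(w,c \right)} = 3 - c w$ ($n{\left(w,c \right)} = 4 - \left(c w + 1\right) = 4 - \left(1 + c w\right) = 3 - c w$)
$I{\left(X \right)} = -10 - 10 X$ ($I{\left(X \right)} = 5 \left(X - \left(2 + 3 X\right)\right) = 5 \left(-2 - 2 X\right) = -10 - 10 X$)
$- \frac{449421}{I{\left(\frac{1}{n{\left(15,-22 \right)}} \right)}} = - \frac{449421}{-10 - \frac{10}{3 - \left(-22\right) 15}} = - \frac{449421}{-10 - \frac{10}{3 + 330}} = - \frac{449421}{-10 - \frac{10}{333}} = - \frac{449421}{- \frac{3340}{333}} = \left(-449421\right) \left(- \frac{333}{3340}\right) = \frac{149657193}{3340}$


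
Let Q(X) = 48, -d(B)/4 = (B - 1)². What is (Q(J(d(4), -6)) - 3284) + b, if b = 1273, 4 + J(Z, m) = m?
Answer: -1963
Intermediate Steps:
d(B) = -4*(-1 + B)² (d(B) = -4*(B - 1)² = -4*(-1 + B)²)
J(Z, m) = -4 + m
(Q(J(d(4), -6)) - 3284) + b = (48 - 3284) + 1273 = -3236 + 1273 = -1963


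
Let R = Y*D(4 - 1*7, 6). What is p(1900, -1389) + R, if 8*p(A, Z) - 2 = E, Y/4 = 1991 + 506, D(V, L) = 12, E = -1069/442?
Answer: 423810631/3536 ≈ 1.1986e+5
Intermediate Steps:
E = -1069/442 (E = -1069*1/442 = -1069/442 ≈ -2.4186)
Y = 9988 (Y = 4*(1991 + 506) = 4*2497 = 9988)
p(A, Z) = -185/3536 (p(A, Z) = ¼ + (⅛)*(-1069/442) = ¼ - 1069/3536 = -185/3536)
R = 119856 (R = 9988*12 = 119856)
p(1900, -1389) + R = -185/3536 + 119856 = 423810631/3536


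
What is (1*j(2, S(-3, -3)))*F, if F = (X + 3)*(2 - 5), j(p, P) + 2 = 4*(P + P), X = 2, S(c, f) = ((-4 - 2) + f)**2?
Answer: -9690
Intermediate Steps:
S(c, f) = (-6 + f)**2
j(p, P) = -2 + 8*P (j(p, P) = -2 + 4*(P + P) = -2 + 4*(2*P) = -2 + 8*P)
F = -15 (F = (2 + 3)*(2 - 5) = 5*(-3) = -15)
(1*j(2, S(-3, -3)))*F = (1*(-2 + 8*(-6 - 3)**2))*(-15) = (1*(-2 + 8*(-9)**2))*(-15) = (1*(-2 + 8*81))*(-15) = (1*(-2 + 648))*(-15) = (1*646)*(-15) = 646*(-15) = -9690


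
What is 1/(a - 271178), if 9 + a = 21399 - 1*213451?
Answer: -1/463239 ≈ -2.1587e-6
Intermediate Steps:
a = -192061 (a = -9 + (21399 - 1*213451) = -9 + (21399 - 213451) = -9 - 192052 = -192061)
1/(a - 271178) = 1/(-192061 - 271178) = 1/(-463239) = -1/463239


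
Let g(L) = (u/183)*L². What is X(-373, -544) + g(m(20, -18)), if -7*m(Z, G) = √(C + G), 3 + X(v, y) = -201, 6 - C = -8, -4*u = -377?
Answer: -1829645/8967 ≈ -204.04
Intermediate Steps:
u = 377/4 (u = -¼*(-377) = 377/4 ≈ 94.250)
C = 14 (C = 6 - 1*(-8) = 6 + 8 = 14)
X(v, y) = -204 (X(v, y) = -3 - 201 = -204)
m(Z, G) = -√(14 + G)/7
g(L) = 377*L²/732 (g(L) = ((377/4)/183)*L² = ((377/4)*(1/183))*L² = 377*L²/732)
X(-373, -544) + g(m(20, -18)) = -204 + 377*(-√(14 - 18)/7)²/732 = -204 + 377*(-2*I/7)²/732 = -204 + (377/732)*(-4/49) = -204 - 377/8967 = -1829645/8967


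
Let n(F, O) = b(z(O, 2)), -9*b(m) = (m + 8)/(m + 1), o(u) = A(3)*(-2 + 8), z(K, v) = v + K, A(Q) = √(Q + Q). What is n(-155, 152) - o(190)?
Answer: -18/155 - 6*√6 ≈ -14.813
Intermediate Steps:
A(Q) = √2*√Q (A(Q) = √(2*Q) = √2*√Q)
z(K, v) = K + v
o(u) = 6*√6 (o(u) = (√2*√3)*(-2 + 8) = √6*6 = 6*√6)
b(m) = -(8 + m)/(9*(1 + m)) (b(m) = -(m + 8)/(9*(m + 1)) = -(8 + m)/(9*(1 + m)))
n(F, O) = (-10 - O)/(9*(3 + O)) (n(F, O) = (-8 - (O + 2))/(9*(1 + (O + 2))) = (-8 - (2 + O))/(9*(1 + (2 + O))) = (-8 + (-2 - O))/(9*(3 + O)) = (-10 - O)/(9*(3 + O)))
n(-155, 152) - o(190) = (-10 - 1*152)/(9*(3 + 152)) - 6*√6 = (⅑)*(-10 - 152)/155 - 6*√6 = (⅑)*(1/155)*(-162) - 6*√6 = -18/155 - 6*√6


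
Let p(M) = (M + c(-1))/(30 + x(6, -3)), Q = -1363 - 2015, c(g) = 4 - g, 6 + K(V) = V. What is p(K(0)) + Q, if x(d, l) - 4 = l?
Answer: -104719/31 ≈ -3378.0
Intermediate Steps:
K(V) = -6 + V
x(d, l) = 4 + l
Q = -3378
p(M) = 5/31 + M/31 (p(M) = (M + (4 - 1*(-1)))/(30 + (4 - 3)) = (M + (4 + 1))/(30 + 1) = (M + 5)/31 = (5 + M)*(1/31) = 5/31 + M/31)
p(K(0)) + Q = (5/31 + (-6 + 0)/31) - 3378 = (5/31 + (1/31)*(-6)) - 3378 = (5/31 - 6/31) - 3378 = -1/31 - 3378 = -104719/31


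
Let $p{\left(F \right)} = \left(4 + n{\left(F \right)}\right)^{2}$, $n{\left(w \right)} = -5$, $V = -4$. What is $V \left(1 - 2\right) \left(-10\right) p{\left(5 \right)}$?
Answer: $-40$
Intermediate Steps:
$p{\left(F \right)} = 1$ ($p{\left(F \right)} = \left(4 - 5\right)^{2} = \left(-1\right)^{2} = 1$)
$V \left(1 - 2\right) \left(-10\right) p{\left(5 \right)} = - 4 \left(1 - 2\right) \left(-10\right) 1 = \left(-4\right) \left(-1\right) \left(-10\right) 1 = 4 \left(-10\right) 1 = \left(-40\right) 1 = -40$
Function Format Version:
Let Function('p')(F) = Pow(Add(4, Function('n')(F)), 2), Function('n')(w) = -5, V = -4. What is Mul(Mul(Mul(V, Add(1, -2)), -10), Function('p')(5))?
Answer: -40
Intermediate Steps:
Function('p')(F) = 1 (Function('p')(F) = Pow(Add(4, -5), 2) = Pow(-1, 2) = 1)
Mul(Mul(Mul(V, Add(1, -2)), -10), Function('p')(5)) = Mul(Mul(Mul(-4, Add(1, -2)), -10), 1) = Mul(Mul(Mul(-4, -1), -10), 1) = Mul(Mul(4, -10), 1) = Mul(-40, 1) = -40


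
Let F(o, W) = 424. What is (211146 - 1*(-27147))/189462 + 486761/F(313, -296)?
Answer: 15387291469/13388648 ≈ 1149.3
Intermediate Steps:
(211146 - 1*(-27147))/189462 + 486761/F(313, -296) = (211146 - 1*(-27147))/189462 + 486761/424 = (211146 + 27147)*(1/189462) + 486761*(1/424) = 238293*(1/189462) + 486761/424 = 79431/63154 + 486761/424 = 15387291469/13388648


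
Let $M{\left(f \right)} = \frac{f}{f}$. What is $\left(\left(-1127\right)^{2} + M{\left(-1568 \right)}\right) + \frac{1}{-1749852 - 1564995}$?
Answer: $\frac{4210286620109}{3314847} \approx 1.2701 \cdot 10^{6}$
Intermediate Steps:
$M{\left(f \right)} = 1$
$\left(\left(-1127\right)^{2} + M{\left(-1568 \right)}\right) + \frac{1}{-1749852 - 1564995} = \left(\left(-1127\right)^{2} + 1\right) + \frac{1}{-1749852 - 1564995} = \left(1270129 + 1\right) + \frac{1}{-3314847} = 1270130 - \frac{1}{3314847} = \frac{4210286620109}{3314847}$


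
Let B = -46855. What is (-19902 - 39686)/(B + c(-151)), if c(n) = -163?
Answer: 29794/23509 ≈ 1.2673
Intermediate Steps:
(-19902 - 39686)/(B + c(-151)) = (-19902 - 39686)/(-46855 - 163) = -59588/(-47018) = -59588*(-1/47018) = 29794/23509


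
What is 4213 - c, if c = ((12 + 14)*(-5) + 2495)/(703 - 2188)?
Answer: 113794/27 ≈ 4214.6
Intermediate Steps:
c = -43/27 (c = (26*(-5) + 2495)/(-1485) = (-130 + 2495)*(-1/1485) = 2365*(-1/1485) = -43/27 ≈ -1.5926)
4213 - c = 4213 - 1*(-43/27) = 4213 + 43/27 = 113794/27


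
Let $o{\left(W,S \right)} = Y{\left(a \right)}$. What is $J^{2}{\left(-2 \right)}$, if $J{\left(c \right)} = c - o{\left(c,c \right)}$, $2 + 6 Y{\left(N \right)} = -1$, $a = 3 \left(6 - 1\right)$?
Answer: $\frac{9}{4} \approx 2.25$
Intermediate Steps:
$a = 15$ ($a = 3 \cdot 5 = 15$)
$Y{\left(N \right)} = - \frac{1}{2}$ ($Y{\left(N \right)} = - \frac{1}{3} + \frac{1}{6} \left(-1\right) = - \frac{1}{3} - \frac{1}{6} = - \frac{1}{2}$)
$o{\left(W,S \right)} = - \frac{1}{2}$
$J{\left(c \right)} = \frac{1}{2} + c$ ($J{\left(c \right)} = c - - \frac{1}{2} = c + \frac{1}{2} = \frac{1}{2} + c$)
$J^{2}{\left(-2 \right)} = \left(\frac{1}{2} - 2\right)^{2} = \left(- \frac{3}{2}\right)^{2} = \frac{9}{4}$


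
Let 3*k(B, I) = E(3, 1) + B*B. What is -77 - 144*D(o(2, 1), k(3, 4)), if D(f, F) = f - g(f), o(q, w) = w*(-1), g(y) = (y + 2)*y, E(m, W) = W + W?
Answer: -77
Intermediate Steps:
E(m, W) = 2*W
k(B, I) = 2/3 + B**2/3 (k(B, I) = (2*1 + B*B)/3 = (2 + B**2)/3 = 2/3 + B**2/3)
g(y) = y*(2 + y) (g(y) = (2 + y)*y = y*(2 + y))
o(q, w) = -w
D(f, F) = f - f*(2 + f)
-77 - 144*D(o(2, 1), k(3, 4)) = -77 - 144*(-1*1)*(-1 - (-1)) = -77 - (-144)*(-1 - 1*(-1)) = -77 - (-144)*(-1 + 1) = -77 - (-144)*0 = -77 - 144*0 = -77 + 0 = -77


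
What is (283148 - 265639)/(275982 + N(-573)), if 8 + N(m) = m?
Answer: 17509/275401 ≈ 0.063576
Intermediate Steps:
N(m) = -8 + m
(283148 - 265639)/(275982 + N(-573)) = (283148 - 265639)/(275982 + (-8 - 573)) = 17509/(275982 - 581) = 17509/275401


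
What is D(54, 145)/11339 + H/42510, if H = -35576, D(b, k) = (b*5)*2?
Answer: -190220432/241010445 ≈ -0.78926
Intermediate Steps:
D(b, k) = 10*b (D(b, k) = (5*b)*2 = 10*b)
D(54, 145)/11339 + H/42510 = (10*54)/11339 - 35576/42510 = 540*(1/11339) - 35576*1/42510 = 540/11339 - 17788/21255 = -190220432/241010445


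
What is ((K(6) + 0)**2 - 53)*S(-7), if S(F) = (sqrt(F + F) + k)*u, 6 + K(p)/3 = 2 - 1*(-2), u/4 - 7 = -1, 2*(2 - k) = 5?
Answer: 204 - 408*I*sqrt(14) ≈ 204.0 - 1526.6*I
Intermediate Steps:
k = -1/2 (k = 2 - 1/2*5 = 2 - 5/2 = -1/2 ≈ -0.50000)
u = 24 (u = 28 + 4*(-1) = 28 - 4 = 24)
K(p) = -6 (K(p) = -18 + 3*(2 - 1*(-2)) = -18 + 3*(2 + 2) = -18 + 3*4 = -18 + 12 = -6)
S(F) = -12 + 24*sqrt(2)*sqrt(F) (S(F) = (sqrt(F + F) - 1/2)*24 = (sqrt(2*F) - 1/2)*24 = (sqrt(2)*sqrt(F) - 1/2)*24 = (-1/2 + sqrt(2)*sqrt(F))*24 = -12 + 24*sqrt(2)*sqrt(F))
((K(6) + 0)**2 - 53)*S(-7) = ((-6 + 0)**2 - 53)*(-12 + 24*sqrt(2)*sqrt(-7)) = ((-6)**2 - 53)*(-12 + 24*sqrt(2)*(I*sqrt(7))) = (36 - 53)*(-12 + 24*I*sqrt(14)) = -17*(-12 + 24*I*sqrt(14)) = 204 - 408*I*sqrt(14)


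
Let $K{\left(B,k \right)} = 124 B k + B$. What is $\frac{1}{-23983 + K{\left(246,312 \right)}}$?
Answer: $\frac{1}{9493511} \approx 1.0534 \cdot 10^{-7}$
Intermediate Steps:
$K{\left(B,k \right)} = B + 124 B k$ ($K{\left(B,k \right)} = 124 B k + B = B + 124 B k$)
$\frac{1}{-23983 + K{\left(246,312 \right)}} = \frac{1}{-23983 + 246 \left(1 + 124 \cdot 312\right)} = \frac{1}{-23983 + 246 \left(1 + 38688\right)} = \frac{1}{-23983 + 246 \cdot 38689} = \frac{1}{-23983 + 9517494} = \frac{1}{9493511}$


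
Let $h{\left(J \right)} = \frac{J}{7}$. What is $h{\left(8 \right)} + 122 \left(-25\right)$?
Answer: $- \frac{21342}{7} \approx -3048.9$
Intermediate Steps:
$h{\left(J \right)} = \frac{J}{7}$ ($h{\left(J \right)} = J \frac{1}{7} = \frac{J}{7}$)
$h{\left(8 \right)} + 122 \left(-25\right) = \frac{1}{7} \cdot 8 + 122 \left(-25\right) = \frac{8}{7} - 3050 = - \frac{21342}{7}$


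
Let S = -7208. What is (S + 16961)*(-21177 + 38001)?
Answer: 164084472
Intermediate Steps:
(S + 16961)*(-21177 + 38001) = (-7208 + 16961)*(-21177 + 38001) = 9753*16824 = 164084472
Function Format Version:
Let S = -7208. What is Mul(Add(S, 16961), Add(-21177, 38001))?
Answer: 164084472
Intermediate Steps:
Mul(Add(S, 16961), Add(-21177, 38001)) = Mul(Add(-7208, 16961), Add(-21177, 38001)) = Mul(9753, 16824) = 164084472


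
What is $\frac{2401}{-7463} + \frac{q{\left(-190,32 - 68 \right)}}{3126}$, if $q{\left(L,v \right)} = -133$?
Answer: $- \frac{8498105}{23329338} \approx -0.36427$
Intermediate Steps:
$\frac{2401}{-7463} + \frac{q{\left(-190,32 - 68 \right)}}{3126} = \frac{2401}{-7463} - \frac{133}{3126} = 2401 \left(- \frac{1}{7463}\right) - \frac{133}{3126} = - \frac{2401}{7463} - \frac{133}{3126} = - \frac{8498105}{23329338}$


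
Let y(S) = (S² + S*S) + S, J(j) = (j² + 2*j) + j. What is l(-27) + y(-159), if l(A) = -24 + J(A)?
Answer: 51027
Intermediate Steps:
J(j) = j² + 3*j
y(S) = S + 2*S² (y(S) = (S² + S²) + S = 2*S² + S = S + 2*S²)
l(A) = -24 + A*(3 + A)
l(-27) + y(-159) = (-24 - 27*(3 - 27)) - 159*(1 + 2*(-159)) = (-24 - 27*(-24)) - 159*(1 - 318) = (-24 + 648) - 159*(-317) = 624 + 50403 = 51027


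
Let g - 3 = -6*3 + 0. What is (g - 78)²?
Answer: 8649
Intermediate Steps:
g = -15 (g = 3 + (-6*3 + 0) = 3 + (-18 + 0) = 3 - 18 = -15)
(g - 78)² = (-15 - 78)² = (-93)² = 8649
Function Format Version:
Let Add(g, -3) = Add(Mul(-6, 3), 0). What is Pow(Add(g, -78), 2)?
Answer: 8649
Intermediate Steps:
g = -15 (g = Add(3, Add(Mul(-6, 3), 0)) = Add(3, Add(-18, 0)) = Add(3, -18) = -15)
Pow(Add(g, -78), 2) = Pow(Add(-15, -78), 2) = Pow(-93, 2) = 8649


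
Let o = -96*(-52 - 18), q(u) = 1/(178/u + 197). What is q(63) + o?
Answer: 84598143/12589 ≈ 6720.0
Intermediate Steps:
q(u) = 1/(197 + 178/u)
o = 6720 (o = -96*(-70) = 6720)
q(63) + o = 63/(178 + 197*63) + 6720 = 63/(178 + 12411) + 6720 = 63/12589 + 6720 = 84598143/12589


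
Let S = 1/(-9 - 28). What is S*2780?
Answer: -2780/37 ≈ -75.135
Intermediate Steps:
S = -1/37 (S = 1/(-37) = -1/37 ≈ -0.027027)
S*2780 = -1/37*2780 = -2780/37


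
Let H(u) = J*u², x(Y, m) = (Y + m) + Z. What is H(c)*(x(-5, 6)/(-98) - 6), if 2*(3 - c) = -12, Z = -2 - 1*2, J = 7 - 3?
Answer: -94770/49 ≈ -1934.1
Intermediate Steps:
J = 4
Z = -4 (Z = -2 - 2 = -4)
x(Y, m) = -4 + Y + m (x(Y, m) = (Y + m) - 4 = -4 + Y + m)
c = 9 (c = 3 - ½*(-12) = 3 + 6 = 9)
H(u) = 4*u²
H(c)*(x(-5, 6)/(-98) - 6) = (4*9²)*((-4 - 5 + 6)/(-98) - 6) = (4*81)*(-3*(-1/98) - 6) = 324*(3/98 - 6) = 324*(-585/98) = -94770/49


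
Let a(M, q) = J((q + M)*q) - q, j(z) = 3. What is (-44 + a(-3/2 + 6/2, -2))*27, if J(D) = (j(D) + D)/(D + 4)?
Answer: -5562/5 ≈ -1112.4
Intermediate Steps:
J(D) = (3 + D)/(4 + D) (J(D) = (3 + D)/(D + 4) = (3 + D)/(4 + D))
a(M, q) = -q + (3 + q*(M + q))/(4 + q*(M + q)) (a(M, q) = (3 + (q + M)*q)/(4 + (q + M)*q) - q = (3 + (M + q)*q)/(4 + (M + q)*q) - q = (3 + q*(M + q))/(4 + q*(M + q)) - q = -q + (3 + q*(M + q))/(4 + q*(M + q)))
(-44 + a(-3/2 + 6/2, -2))*27 = (-44 + (3 - 2*((-3/2 + 6/2) - 2) - 1*(-2)*(4 - 2*((-3/2 + 6/2) - 2)))/(4 - 2*((-3/2 + 6/2) - 2)))*27 = (-44 + (3 - 2*((-3*½ + 6*(½)) - 2) - 1*(-2)*(4 - 2*((-3*½ + 6*(½)) - 2)))/(4 - 2*((-3*½ + 6*(½)) - 2)))*27 = (-44 + (3 - 2*((-3/2 + 3) - 2) - 1*(-2)*(4 - 2*((-3/2 + 3) - 2)))/(4 - 2*((-3/2 + 3) - 2)))*27 = (-44 + (3 - 2*(3/2 - 2) - 1*(-2)*(4 - 2*(3/2 - 2)))/(4 - 2*(3/2 - 2)))*27 = (-44 + (3 - 2*(-½) - 1*(-2)*(4 - 2*(-½)))/(4 - 2*(-½)))*27 = (-44 + (3 + 1 - 1*(-2)*(4 + 1))/(4 + 1))*27 = (-44 + (3 + 1 - 1*(-2)*5)/5)*27 = (-44 + (3 + 1 + 10)/5)*27 = (-44 + (⅕)*14)*27 = (-44 + 14/5)*27 = -206/5*27 = -5562/5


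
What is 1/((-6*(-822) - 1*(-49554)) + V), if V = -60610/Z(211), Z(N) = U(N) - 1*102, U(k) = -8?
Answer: 1/55037 ≈ 1.8170e-5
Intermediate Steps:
Z(N) = -110 (Z(N) = -8 - 1*102 = -8 - 102 = -110)
V = 551 (V = -60610/(-110) = -60610*(-1/110) = 551)
1/((-6*(-822) - 1*(-49554)) + V) = 1/((-6*(-822) - 1*(-49554)) + 551) = 1/((4932 + 49554) + 551) = 1/(54486 + 551) = 1/55037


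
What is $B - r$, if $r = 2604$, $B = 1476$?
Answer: $-1128$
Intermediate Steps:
$B - r = 1476 - 2604 = -1128$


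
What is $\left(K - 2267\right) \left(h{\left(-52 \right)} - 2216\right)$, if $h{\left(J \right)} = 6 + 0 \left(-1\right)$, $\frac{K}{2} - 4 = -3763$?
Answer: $21624850$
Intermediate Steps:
$K = -7518$ ($K = 8 + 2 \left(-3763\right) = 8 - 7526 = -7518$)
$h{\left(J \right)} = 6$ ($h{\left(J \right)} = 6 + 0 = 6$)
$\left(K - 2267\right) \left(h{\left(-52 \right)} - 2216\right) = \left(-7518 - 2267\right) \left(6 - 2216\right) = \left(-9785\right) \left(-2210\right) = 21624850$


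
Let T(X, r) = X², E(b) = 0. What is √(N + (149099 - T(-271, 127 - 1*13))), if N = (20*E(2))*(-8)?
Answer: √75658 ≈ 275.06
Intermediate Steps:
N = 0 (N = (20*0)*(-8) = 0*(-8) = 0)
√(N + (149099 - T(-271, 127 - 1*13))) = √(0 + (149099 - 1*(-271)²)) = √(0 + (149099 - 1*73441)) = √(0 + (149099 - 73441)) = √(0 + 75658) = √75658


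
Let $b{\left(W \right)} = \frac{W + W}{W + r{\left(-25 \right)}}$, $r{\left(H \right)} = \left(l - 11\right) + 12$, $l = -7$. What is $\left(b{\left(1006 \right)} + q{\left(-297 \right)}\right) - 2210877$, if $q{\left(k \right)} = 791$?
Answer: $- \frac{552520997}{250} \approx -2.2101 \cdot 10^{6}$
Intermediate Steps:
$r{\left(H \right)} = -6$ ($r{\left(H \right)} = \left(-7 - 11\right) + 12 = -18 + 12 = -6$)
$b{\left(W \right)} = \frac{2 W}{-6 + W}$ ($b{\left(W \right)} = \frac{W + W}{W - 6} = \frac{2 W}{-6 + W}$)
$\left(b{\left(1006 \right)} + q{\left(-297 \right)}\right) - 2210877 = \left(2 \cdot 1006 \frac{1}{-6 + 1006} + 791\right) - 2210877 = \left(2 \cdot 1006 \cdot \frac{1}{1000} + 791\right) - 2210877 = \left(\frac{503}{250} + 791\right) - 2210877 = \frac{198253}{250} - 2210877 = - \frac{552520997}{250}$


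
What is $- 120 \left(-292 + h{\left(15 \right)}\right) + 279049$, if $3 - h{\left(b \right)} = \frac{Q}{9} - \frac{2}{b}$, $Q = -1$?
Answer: $\frac{941099}{3} \approx 3.137 \cdot 10^{5}$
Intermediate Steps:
$h{\left(b \right)} = \frac{28}{9} + \frac{2}{b}$ ($h{\left(b \right)} = 3 - \left(- \frac{1}{9} - \frac{2}{b}\right) = 3 + \left(\frac{1}{9} + \frac{2}{b}\right) = \frac{28}{9} + \frac{2}{b}$)
$- 120 \left(-292 + h{\left(15 \right)}\right) + 279049 = - 120 \left(-292 + \left(\frac{28}{9} + \frac{2}{15}\right)\right) + 279049 = - 120 \left(-292 + \frac{146}{45}\right) + 279049 = \left(-120\right) \left(- \frac{12994}{45}\right) + 279049 = \frac{103952}{3} + 279049 = \frac{941099}{3}$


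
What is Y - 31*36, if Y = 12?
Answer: -1104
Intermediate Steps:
Y - 31*36 = 12 - 31*36 = 12 - 1116 = -1104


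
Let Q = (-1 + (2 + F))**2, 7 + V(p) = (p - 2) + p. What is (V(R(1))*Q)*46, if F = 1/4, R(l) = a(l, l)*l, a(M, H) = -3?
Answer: -8625/8 ≈ -1078.1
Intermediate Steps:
R(l) = -3*l
F = 1/4 (F = 1*(1/4) = 1/4 ≈ 0.25000)
V(p) = -9 + 2*p (V(p) = -7 + ((p - 2) + p) = -7 + ((-2 + p) + p) = -7 + (-2 + 2*p) = -9 + 2*p)
Q = 25/16 (Q = (-1 + (2 + 1/4))**2 = (-1 + 9/4)**2 = (5/4)**2 = 25/16 ≈ 1.5625)
(V(R(1))*Q)*46 = ((-9 + 2*(-3*1))*(25/16))*46 = ((-9 + 2*(-3))*(25/16))*46 = ((-9 - 6)*(25/16))*46 = -15*25/16*46 = -375/16*46 = -8625/8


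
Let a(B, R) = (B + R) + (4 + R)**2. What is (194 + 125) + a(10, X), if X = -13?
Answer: 397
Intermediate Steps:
a(B, R) = B + R + (4 + R)**2
(194 + 125) + a(10, X) = (194 + 125) + (10 - 13 + (4 - 13)**2) = 319 + (10 - 13 + (-9)**2) = 319 + (10 - 13 + 81) = 319 + 78 = 397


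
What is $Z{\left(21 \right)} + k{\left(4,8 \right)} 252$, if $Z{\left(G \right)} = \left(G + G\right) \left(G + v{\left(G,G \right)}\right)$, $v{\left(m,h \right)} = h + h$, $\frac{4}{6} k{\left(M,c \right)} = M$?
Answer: $4158$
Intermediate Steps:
$k{\left(M,c \right)} = \frac{3 M}{2}$
$v{\left(m,h \right)} = 2 h$
$Z{\left(G \right)} = 6 G^{2}$ ($Z{\left(G \right)} = \left(G + G\right) \left(G + 2 G\right) = 2 G 3 G = 6 G^{2}$)
$Z{\left(21 \right)} + k{\left(4,8 \right)} 252 = 6 \cdot 21^{2} + \frac{3}{2} \cdot 4 \cdot 252 = 6 \cdot 441 + 6 \cdot 252 = 2646 + 1512 = 4158$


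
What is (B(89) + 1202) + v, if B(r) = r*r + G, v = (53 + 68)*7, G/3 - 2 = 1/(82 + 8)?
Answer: 299281/30 ≈ 9976.0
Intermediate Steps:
G = 181/30 (G = 6 + 3/(82 + 8) = 6 + 3/90 = 6 + 3*(1/90) = 6 + 1/30 = 181/30 ≈ 6.0333)
v = 847 (v = 121*7 = 847)
B(r) = 181/30 + r² (B(r) = r*r + 181/30 = r² + 181/30 = 181/30 + r²)
(B(89) + 1202) + v = ((181/30 + 89²) + 1202) + 847 = ((181/30 + 7921) + 1202) + 847 = (237811/30 + 1202) + 847 = 273871/30 + 847 = 299281/30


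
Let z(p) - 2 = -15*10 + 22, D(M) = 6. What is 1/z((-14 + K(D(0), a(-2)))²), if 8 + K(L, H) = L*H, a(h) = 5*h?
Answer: -1/126 ≈ -0.0079365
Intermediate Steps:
K(L, H) = -8 + H*L (K(L, H) = -8 + L*H = -8 + H*L)
z(p) = -126 (z(p) = 2 + (-15*10 + 22) = 2 + (-150 + 22) = 2 - 128 = -126)
1/z((-14 + K(D(0), a(-2)))²) = 1/(-126) = -1/126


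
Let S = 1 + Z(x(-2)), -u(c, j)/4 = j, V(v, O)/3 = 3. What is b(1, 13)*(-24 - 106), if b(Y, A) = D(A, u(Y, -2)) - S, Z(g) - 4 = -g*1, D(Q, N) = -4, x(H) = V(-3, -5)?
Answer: 0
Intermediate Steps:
V(v, O) = 9 (V(v, O) = 3*3 = 9)
x(H) = 9
u(c, j) = -4*j
Z(g) = 4 - g (Z(g) = 4 - g*1 = 4 - g)
S = -4 (S = 1 + (4 - 1*9) = 1 + (4 - 9) = 1 - 5 = -4)
b(Y, A) = 0 (b(Y, A) = -4 - 1*(-4) = -4 + 4 = 0)
b(1, 13)*(-24 - 106) = 0*(-24 - 106) = 0*(-130) = 0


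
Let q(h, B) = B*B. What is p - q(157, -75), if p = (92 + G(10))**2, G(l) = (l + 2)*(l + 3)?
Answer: 55879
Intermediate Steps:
q(h, B) = B**2
G(l) = (2 + l)*(3 + l)
p = 61504 (p = (92 + (6 + 10**2 + 5*10))**2 = (92 + (6 + 100 + 50))**2 = (92 + 156)**2 = 248**2 = 61504)
p - q(157, -75) = 61504 - 1*(-75)**2 = 61504 - 1*5625 = 61504 - 5625 = 55879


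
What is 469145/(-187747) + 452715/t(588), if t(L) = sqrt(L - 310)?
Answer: -469145/187747 + 452715*sqrt(278)/278 ≈ 27150.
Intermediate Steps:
t(L) = sqrt(-310 + L)
469145/(-187747) + 452715/t(588) = 469145/(-187747) + 452715/(sqrt(-310 + 588)) = 469145*(-1/187747) + 452715/(sqrt(278)) = -469145/187747 + 452715*(sqrt(278)/278) = -469145/187747 + 452715*sqrt(278)/278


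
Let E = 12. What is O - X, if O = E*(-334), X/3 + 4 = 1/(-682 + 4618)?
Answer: -5242753/1312 ≈ -3996.0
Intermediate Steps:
X = -15743/1312 (X = -12 + 3/(-682 + 4618) = -12 + 3/3936 = -12 + 3*(1/3936) = -12 + 1/1312 = -15743/1312 ≈ -11.999)
O = -4008 (O = 12*(-334) = -4008)
O - X = -4008 - 1*(-15743/1312) = -4008 + 15743/1312 = -5242753/1312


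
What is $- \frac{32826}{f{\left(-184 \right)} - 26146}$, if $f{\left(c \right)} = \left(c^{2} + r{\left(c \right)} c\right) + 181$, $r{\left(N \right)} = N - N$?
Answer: $- \frac{32826}{7891} \approx -4.1599$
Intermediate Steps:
$r{\left(N \right)} = 0$
$f{\left(c \right)} = 181 + c^{2}$ ($f{\left(c \right)} = \left(c^{2} + 0 c\right) + 181 = \left(c^{2} + 0\right) + 181 = c^{2} + 181 = 181 + c^{2}$)
$- \frac{32826}{f{\left(-184 \right)} - 26146} = - \frac{32826}{\left(181 + \left(-184\right)^{2}\right) - 26146} = - \frac{32826}{\left(181 + 33856\right) - 26146} = - \frac{32826}{34037 - 26146} = - \frac{32826}{7891}$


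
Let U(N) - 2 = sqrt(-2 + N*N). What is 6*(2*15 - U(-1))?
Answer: 168 - 6*I ≈ 168.0 - 6.0*I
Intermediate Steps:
U(N) = 2 + sqrt(-2 + N**2) (U(N) = 2 + sqrt(-2 + N*N) = 2 + sqrt(-2 + N**2))
6*(2*15 - U(-1)) = 6*(2*15 - (2 + sqrt(-2 + (-1)**2))) = 6*(30 - (2 + sqrt(-2 + 1))) = 6*(30 - (2 + sqrt(-1))) = 6*(30 - (2 + I)) = 6*(30 + (-2 - I)) = 6*(28 - I) = 168 - 6*I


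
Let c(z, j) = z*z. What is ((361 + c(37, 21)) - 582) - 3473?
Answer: -2325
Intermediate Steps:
c(z, j) = z²
((361 + c(37, 21)) - 582) - 3473 = ((361 + 37²) - 582) - 3473 = ((361 + 1369) - 582) - 3473 = (1730 - 582) - 3473 = 1148 - 3473 = -2325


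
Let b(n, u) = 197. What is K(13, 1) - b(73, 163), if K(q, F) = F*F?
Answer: -196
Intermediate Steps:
K(q, F) = F²
K(13, 1) - b(73, 163) = 1² - 1*197 = 1 - 197 = -196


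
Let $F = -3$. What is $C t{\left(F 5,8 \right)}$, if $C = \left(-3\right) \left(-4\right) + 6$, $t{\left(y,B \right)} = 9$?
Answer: $162$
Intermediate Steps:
$C = 18$ ($C = 12 + 6 = 18$)
$C t{\left(F 5,8 \right)} = 18 \cdot 9 = 162$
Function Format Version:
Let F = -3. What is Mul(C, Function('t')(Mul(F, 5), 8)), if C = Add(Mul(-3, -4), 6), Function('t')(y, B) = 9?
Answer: 162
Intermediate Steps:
C = 18 (C = Add(12, 6) = 18)
Mul(C, Function('t')(Mul(F, 5), 8)) = Mul(18, 9) = 162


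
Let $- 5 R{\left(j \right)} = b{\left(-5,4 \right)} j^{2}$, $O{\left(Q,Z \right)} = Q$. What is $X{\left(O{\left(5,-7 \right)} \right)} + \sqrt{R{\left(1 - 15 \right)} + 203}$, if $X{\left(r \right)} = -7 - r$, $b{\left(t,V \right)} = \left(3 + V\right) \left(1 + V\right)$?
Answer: $-12 + i \sqrt{1169} \approx -12.0 + 34.191 i$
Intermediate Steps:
$b{\left(t,V \right)} = \left(1 + V\right) \left(3 + V\right)$
$R{\left(j \right)} = - 7 j^{2}$ ($R{\left(j \right)} = - \frac{\left(3 + 4^{2} + 4 \cdot 4\right) j^{2}}{5} = - \frac{\left(3 + 16 + 16\right) j^{2}}{5} = - \frac{35 j^{2}}{5} = - 7 j^{2}$)
$X{\left(O{\left(5,-7 \right)} \right)} + \sqrt{R{\left(1 - 15 \right)} + 203} = \left(-7 - 5\right) + \sqrt{- 7 \left(1 - 15\right)^{2} + 203} = \left(-7 - 5\right) + \sqrt{- 7 \left(-14\right)^{2} + 203} = -12 + \sqrt{\left(-7\right) 196 + 203} = -12 + \sqrt{-1372 + 203} = -12 + \sqrt{-1169} = -12 + i \sqrt{1169}$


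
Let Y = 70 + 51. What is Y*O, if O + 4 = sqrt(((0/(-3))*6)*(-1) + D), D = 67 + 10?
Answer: -484 + 121*sqrt(77) ≈ 577.77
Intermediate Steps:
D = 77
Y = 121
O = -4 + sqrt(77) (O = -4 + sqrt(((0/(-3))*6)*(-1) + 77) = -4 + sqrt(((0*(-1/3))*6)*(-1) + 77) = -4 + sqrt((0*6)*(-1) + 77) = -4 + sqrt(0*(-1) + 77) = -4 + sqrt(0 + 77) = -4 + sqrt(77) ≈ 4.7750)
Y*O = 121*(-4 + sqrt(77)) = -484 + 121*sqrt(77)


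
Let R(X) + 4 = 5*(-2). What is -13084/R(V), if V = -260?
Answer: 6542/7 ≈ 934.57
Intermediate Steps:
R(X) = -14 (R(X) = -4 + 5*(-2) = -4 - 10 = -14)
-13084/R(V) = -13084/(-14) = -13084*(-1/14) = 6542/7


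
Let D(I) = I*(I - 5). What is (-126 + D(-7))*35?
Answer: -1470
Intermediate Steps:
D(I) = I*(-5 + I)
(-126 + D(-7))*35 = (-126 - 7*(-5 - 7))*35 = (-126 - 7*(-12))*35 = (-126 + 84)*35 = -42*35 = -1470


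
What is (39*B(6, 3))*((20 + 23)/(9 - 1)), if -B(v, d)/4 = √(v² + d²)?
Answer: -5031*√5/2 ≈ -5624.8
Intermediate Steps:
B(v, d) = -4*√(d² + v²) (B(v, d) = -4*√(v² + d²) = -4*√(d² + v²))
(39*B(6, 3))*((20 + 23)/(9 - 1)) = (39*(-4*√(3² + 6²)))*((20 + 23)/(9 - 1)) = (39*(-4*√(9 + 36)))*(43/8) = (39*(-12*√5))*(43*(⅛)) = (39*(-12*√5))*(43/8) = -468*√5*(43/8) = -5031*√5/2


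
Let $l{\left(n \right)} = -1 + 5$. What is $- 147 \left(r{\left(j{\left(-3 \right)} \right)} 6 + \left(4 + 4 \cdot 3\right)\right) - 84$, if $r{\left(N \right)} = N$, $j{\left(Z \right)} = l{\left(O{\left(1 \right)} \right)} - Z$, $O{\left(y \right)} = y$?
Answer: $-8610$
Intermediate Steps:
$l{\left(n \right)} = 4$
$j{\left(Z \right)} = 4 - Z$
$- 147 \left(r{\left(j{\left(-3 \right)} \right)} 6 + \left(4 + 4 \cdot 3\right)\right) - 84 = - 147 \left(\left(4 - -3\right) 6 + \left(4 + 4 \cdot 3\right)\right) - 84 = - 147 \left(\left(4 + 3\right) 6 + \left(4 + 12\right)\right) - 84 = - 147 \left(7 \cdot 6 + 16\right) - 84 = - 147 \left(42 + 16\right) - 84 = \left(-147\right) 58 - 84 = -8526 - 84 = -8610$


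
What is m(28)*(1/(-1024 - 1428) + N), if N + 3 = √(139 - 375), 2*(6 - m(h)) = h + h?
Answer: 80927/1226 - 44*I*√59 ≈ 66.009 - 337.97*I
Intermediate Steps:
m(h) = 6 - h (m(h) = 6 - (h + h)/2 = 6 - h)
N = -3 + 2*I*√59 (N = -3 + √(139 - 375) = -3 + √(-236) = -3 + 2*I*√59 ≈ -3.0 + 15.362*I)
m(28)*(1/(-1024 - 1428) + N) = (6 - 1*28)*(1/(-1024 - 1428) + (-3 + 2*I*√59)) = (6 - 28)*(1/(-2452) + (-3 + 2*I*√59)) = -22*(-1/2452 + (-3 + 2*I*√59)) = -22*(-7357/2452 + 2*I*√59) = 80927/1226 - 44*I*√59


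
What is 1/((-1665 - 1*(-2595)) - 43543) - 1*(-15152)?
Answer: 645672175/42613 ≈ 15152.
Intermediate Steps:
1/((-1665 - 1*(-2595)) - 43543) - 1*(-15152) = 1/((-1665 + 2595) - 43543) + 15152 = 1/(930 - 43543) + 15152 = 1/(-42613) + 15152 = -1/42613 + 15152 = 645672175/42613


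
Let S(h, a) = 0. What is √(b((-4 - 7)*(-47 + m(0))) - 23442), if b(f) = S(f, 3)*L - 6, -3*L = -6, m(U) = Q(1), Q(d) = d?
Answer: 2*I*√5862 ≈ 153.13*I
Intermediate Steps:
m(U) = 1
L = 2 (L = -⅓*(-6) = 2)
b(f) = -6 (b(f) = 0*2 - 6 = 0 - 6 = -6)
√(b((-4 - 7)*(-47 + m(0))) - 23442) = √(-6 - 23442) = √(-23448) = 2*I*√5862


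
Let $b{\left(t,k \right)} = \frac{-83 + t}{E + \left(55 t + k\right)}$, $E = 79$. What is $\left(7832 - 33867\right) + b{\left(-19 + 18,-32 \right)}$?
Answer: $- \frac{52049}{2} \approx -26025.0$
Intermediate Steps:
$b{\left(t,k \right)} = \frac{-83 + t}{79 + k + 55 t}$ ($b{\left(t,k \right)} = \frac{-83 + t}{79 + \left(55 t + k\right)} = \frac{-83 + t}{79 + \left(k + 55 t\right)} = \frac{-83 + t}{79 + k + 55 t}$)
$\left(7832 - 33867\right) + b{\left(-19 + 18,-32 \right)} = \left(7832 - 33867\right) + \frac{-83 + \left(-19 + 18\right)}{79 - 32 + 55 \left(-19 + 18\right)} = \left(7832 - 33867\right) + \frac{-83 - 1}{79 - 32 + 55 \left(-1\right)} = -26035 + \frac{1}{79 - 32 - 55} \left(-84\right) = -26035 + \frac{1}{-8} \left(-84\right) = -26035 - - \frac{21}{2} = -26035 + \frac{21}{2} = - \frac{52049}{2}$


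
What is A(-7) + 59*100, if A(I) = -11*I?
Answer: 5977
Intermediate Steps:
A(-7) + 59*100 = -11*(-7) + 59*100 = 77 + 5900 = 5977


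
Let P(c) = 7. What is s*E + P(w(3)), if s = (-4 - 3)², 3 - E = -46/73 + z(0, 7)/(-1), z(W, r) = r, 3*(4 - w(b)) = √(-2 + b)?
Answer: 38535/73 ≈ 527.88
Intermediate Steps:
w(b) = 4 - √(-2 + b)/3
E = 776/73 (E = 3 - (-46/73 + 7/(-1)) = 3 - (-46*1/73 + 7*(-1)) = 3 - (-46/73 - 7) = 3 - 1*(-557/73) = 3 + 557/73 = 776/73 ≈ 10.630)
s = 49 (s = (-7)² = 49)
s*E + P(w(3)) = 49*(776/73) + 7 = 38024/73 + 7 = 38535/73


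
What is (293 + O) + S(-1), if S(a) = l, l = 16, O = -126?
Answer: 183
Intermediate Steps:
S(a) = 16
(293 + O) + S(-1) = (293 - 126) + 16 = 167 + 16 = 183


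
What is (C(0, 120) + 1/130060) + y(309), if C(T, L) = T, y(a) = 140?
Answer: 18208401/130060 ≈ 140.00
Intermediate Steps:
(C(0, 120) + 1/130060) + y(309) = (0 + 1/130060) + 140 = 1/130060 + 140 = 18208401/130060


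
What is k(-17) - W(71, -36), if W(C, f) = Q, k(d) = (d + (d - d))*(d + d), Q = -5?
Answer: 583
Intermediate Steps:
k(d) = 2*d² (k(d) = (d + 0)*(2*d) = d*(2*d) = 2*d²)
W(C, f) = -5
k(-17) - W(71, -36) = 2*(-17)² - 1*(-5) = 2*289 + 5 = 578 + 5 = 583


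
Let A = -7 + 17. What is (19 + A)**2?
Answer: 841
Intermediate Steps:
A = 10
(19 + A)**2 = (19 + 10)**2 = 29**2 = 841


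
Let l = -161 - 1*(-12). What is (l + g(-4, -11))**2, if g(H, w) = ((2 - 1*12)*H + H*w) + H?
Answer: 4761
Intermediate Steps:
g(H, w) = -9*H + H*w (g(H, w) = ((2 - 12)*H + H*w) + H = (-10*H + H*w) + H = -9*H + H*w)
l = -149 (l = -161 + 12 = -149)
(l + g(-4, -11))**2 = (-149 - 4*(-9 - 11))**2 = (-149 - 4*(-20))**2 = (-149 + 80)**2 = (-69)**2 = 4761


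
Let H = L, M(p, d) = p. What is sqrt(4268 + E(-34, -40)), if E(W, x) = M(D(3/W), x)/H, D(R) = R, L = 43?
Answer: sqrt(9122606606)/1462 ≈ 65.330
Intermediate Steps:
H = 43
E(W, x) = 3/(43*W) (E(W, x) = (3/W)/43 = (3/W)*(1/43) = 3/(43*W))
sqrt(4268 + E(-34, -40)) = sqrt(4268 + (3/43)/(-34)) = sqrt(4268 + (3/43)*(-1/34)) = sqrt(4268 - 3/1462) = sqrt(6239813/1462) = sqrt(9122606606)/1462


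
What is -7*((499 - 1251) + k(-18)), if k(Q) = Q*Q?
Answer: 2996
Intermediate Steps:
k(Q) = Q**2
-7*((499 - 1251) + k(-18)) = -7*((499 - 1251) + (-18)**2) = -7*(-752 + 324) = -7*(-428) = 2996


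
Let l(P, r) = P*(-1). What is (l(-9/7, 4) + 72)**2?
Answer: 263169/49 ≈ 5370.8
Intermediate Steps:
l(P, r) = -P
(l(-9/7, 4) + 72)**2 = (-(-9)/7 + 72)**2 = (-1*(-9/7) + 72)**2 = (9/7 + 72)**2 = (513/7)**2 = 263169/49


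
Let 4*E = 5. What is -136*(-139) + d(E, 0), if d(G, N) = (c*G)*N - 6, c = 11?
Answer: 18898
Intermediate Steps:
E = 5/4 (E = (¼)*5 = 5/4 ≈ 1.2500)
d(G, N) = -6 + 11*G*N (d(G, N) = (11*G)*N - 6 = 11*G*N - 6 = -6 + 11*G*N)
-136*(-139) + d(E, 0) = -136*(-139) + (-6 + 11*(5/4)*0) = 18904 + (-6 + 0) = 18904 - 6 = 18898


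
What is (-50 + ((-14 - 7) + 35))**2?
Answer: 1296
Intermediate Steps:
(-50 + ((-14 - 7) + 35))**2 = (-50 + (-21 + 35))**2 = (-50 + 14)**2 = (-36)**2 = 1296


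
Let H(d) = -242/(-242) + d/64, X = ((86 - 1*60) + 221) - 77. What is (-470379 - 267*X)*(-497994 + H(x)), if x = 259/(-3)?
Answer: 16438403031545/64 ≈ 2.5685e+11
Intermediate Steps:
X = 170 (X = ((86 - 60) + 221) - 77 = (26 + 221) - 77 = 247 - 77 = 170)
x = -259/3 (x = 259*(-⅓) = -259/3 ≈ -86.333)
H(d) = 1 + d/64 (H(d) = -242*(-1/242) + d*(1/64) = 1 + d/64)
(-470379 - 267*X)*(-497994 + H(x)) = (-470379 - 267*170)*(-497994 + (1 + (1/64)*(-259/3))) = (-470379 - 45390)*(-497994 + (1 - 259/192)) = -515769*(-497994 - 67/192) = -515769*(-95614915/192) = 16438403031545/64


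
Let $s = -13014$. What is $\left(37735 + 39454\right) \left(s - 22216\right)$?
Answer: $-2719368470$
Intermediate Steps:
$\left(37735 + 39454\right) \left(s - 22216\right) = \left(37735 + 39454\right) \left(-13014 - 22216\right) = 77189 \left(-35230\right) = -2719368470$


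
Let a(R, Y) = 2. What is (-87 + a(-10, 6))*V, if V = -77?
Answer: 6545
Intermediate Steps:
(-87 + a(-10, 6))*V = (-87 + 2)*(-77) = -85*(-77) = 6545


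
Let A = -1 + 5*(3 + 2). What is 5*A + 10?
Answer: 130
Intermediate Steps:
A = 24 (A = -1 + 5*5 = -1 + 25 = 24)
5*A + 10 = 5*24 + 10 = 120 + 10 = 130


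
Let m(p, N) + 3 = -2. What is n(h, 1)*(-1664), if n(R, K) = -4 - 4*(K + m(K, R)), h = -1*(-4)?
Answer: -19968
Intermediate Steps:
h = 4
m(p, N) = -5 (m(p, N) = -3 - 2 = -5)
n(R, K) = 16 - 4*K (n(R, K) = -4 - 4*(K - 5) = -4 - 4*(-5 + K) = -4 + (20 - 4*K) = 16 - 4*K)
n(h, 1)*(-1664) = (16 - 4*1)*(-1664) = (16 - 4)*(-1664) = 12*(-1664) = -19968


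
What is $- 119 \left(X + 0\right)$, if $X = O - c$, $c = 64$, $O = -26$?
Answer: $10710$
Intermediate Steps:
$X = -90$ ($X = -26 - 64 = -90$)
$- 119 \left(X + 0\right) = - 119 \left(-90 + 0\right) = \left(-119\right) \left(-90\right) = 10710$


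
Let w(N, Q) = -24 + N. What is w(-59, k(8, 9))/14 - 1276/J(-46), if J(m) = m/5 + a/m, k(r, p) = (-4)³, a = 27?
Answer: 3921887/31514 ≈ 124.45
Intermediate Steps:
k(r, p) = -64
J(m) = 27/m + m/5 (J(m) = m/5 + 27/m = 27/m + m/5)
w(-59, k(8, 9))/14 - 1276/J(-46) = (-24 - 59)/14 - 1276/(27/(-46) + (⅕)*(-46)) = -83*1/14 - 1276/(27*(-1/46) - 46/5) = -83/14 - 1276/(-27/46 - 46/5) = -83/14 - 1276/(-2251/230) = -83/14 - 1276*(-230/2251) = -83/14 + 293480/2251 = 3921887/31514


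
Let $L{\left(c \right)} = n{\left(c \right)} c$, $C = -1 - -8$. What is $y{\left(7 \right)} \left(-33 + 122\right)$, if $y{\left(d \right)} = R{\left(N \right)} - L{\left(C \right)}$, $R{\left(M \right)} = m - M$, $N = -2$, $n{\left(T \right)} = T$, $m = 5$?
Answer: $-3738$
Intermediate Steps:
$R{\left(M \right)} = 5 - M$
$C = 7$ ($C = -1 + 8 = 7$)
$L{\left(c \right)} = c^{2}$ ($L{\left(c \right)} = c c = c^{2}$)
$y{\left(d \right)} = -42$ ($y{\left(d \right)} = \left(5 - -2\right) - 7^{2} = \left(5 + 2\right) - 49 = 7 - 49 = -42$)
$y{\left(7 \right)} \left(-33 + 122\right) = - 42 \left(-33 + 122\right) = \left(-42\right) 89 = -3738$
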